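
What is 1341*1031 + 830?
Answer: 1383401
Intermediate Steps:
1341*1031 + 830 = 1382571 + 830 = 1383401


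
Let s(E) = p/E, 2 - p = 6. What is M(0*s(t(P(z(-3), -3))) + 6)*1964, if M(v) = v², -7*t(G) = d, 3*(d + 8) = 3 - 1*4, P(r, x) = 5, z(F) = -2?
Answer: 70704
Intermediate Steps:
p = -4 (p = 2 - 1*6 = 2 - 6 = -4)
d = -25/3 (d = -8 + (3 - 1*4)/3 = -8 + (3 - 4)/3 = -8 + (⅓)*(-1) = -8 - ⅓ = -25/3 ≈ -8.3333)
t(G) = 25/21 (t(G) = -⅐*(-25/3) = 25/21)
s(E) = -4/E
M(0*s(t(P(z(-3), -3))) + 6)*1964 = (0*(-4/25/21) + 6)²*1964 = (0*(-4*21/25) + 6)²*1964 = (0*(-84/25) + 6)²*1964 = (0 + 6)²*1964 = 6²*1964 = 36*1964 = 70704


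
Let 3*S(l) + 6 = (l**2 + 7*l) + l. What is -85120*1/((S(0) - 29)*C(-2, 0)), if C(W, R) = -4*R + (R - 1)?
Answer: -85120/31 ≈ -2745.8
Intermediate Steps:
S(l) = -2 + l**2/3 + 8*l/3 (S(l) = -2 + ((l**2 + 7*l) + l)/3 = -2 + (l**2 + 8*l)/3 = -2 + (l**2/3 + 8*l/3) = -2 + l**2/3 + 8*l/3)
C(W, R) = -1 - 3*R (C(W, R) = -4*R + (-1 + R) = -1 - 3*R)
-85120*1/((S(0) - 29)*C(-2, 0)) = -85120*1/((-1 - 3*0)*((-2 + (1/3)*0**2 + (8/3)*0) - 29)) = -85120*1/((-1 + 0)*((-2 + (1/3)*0 + 0) - 29)) = -85120*(-1/((-2 + 0 + 0) - 29)) = -85120*(-1/(-2 - 29)) = -85120/((-1*(-31))) = -85120/31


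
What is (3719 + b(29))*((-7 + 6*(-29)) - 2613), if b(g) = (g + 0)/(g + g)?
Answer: -10392283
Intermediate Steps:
b(g) = ½ (b(g) = g/((2*g)) = g*(1/(2*g)) = ½)
(3719 + b(29))*((-7 + 6*(-29)) - 2613) = (3719 + ½)*((-7 + 6*(-29)) - 2613) = 7439*((-7 - 174) - 2613)/2 = 7439*(-181 - 2613)/2 = (7439/2)*(-2794) = -10392283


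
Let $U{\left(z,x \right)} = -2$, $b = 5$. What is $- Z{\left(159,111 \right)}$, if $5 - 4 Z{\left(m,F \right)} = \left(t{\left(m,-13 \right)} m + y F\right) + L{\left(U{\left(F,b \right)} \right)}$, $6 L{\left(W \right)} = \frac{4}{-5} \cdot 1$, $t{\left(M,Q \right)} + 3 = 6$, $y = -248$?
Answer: $- \frac{202921}{30} \approx -6764.0$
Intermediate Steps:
$t{\left(M,Q \right)} = 3$ ($t{\left(M,Q \right)} = -3 + 6 = 3$)
$L{\left(W \right)} = - \frac{2}{15}$ ($L{\left(W \right)} = \frac{\frac{4}{-5} \cdot 1}{6} = \frac{4 \left(- \frac{1}{5}\right) 1}{6} = \frac{\left(- \frac{4}{5}\right) 1}{6} = \frac{1}{6} \left(- \frac{4}{5}\right) = - \frac{2}{15}$)
$Z{\left(m,F \right)} = \frac{77}{60} + 62 F - \frac{3 m}{4}$ ($Z{\left(m,F \right)} = \frac{5}{4} - \frac{\left(3 m - 248 F\right) - \frac{2}{15}}{4} = \frac{5}{4} - \frac{\left(- 248 F + 3 m\right) - \frac{2}{15}}{4} = \frac{5}{4} - \frac{- \frac{2}{15} - 248 F + 3 m}{4} = \frac{5}{4} + \left(\frac{1}{30} + 62 F - \frac{3 m}{4}\right) = \frac{77}{60} + 62 F - \frac{3 m}{4}$)
$- Z{\left(159,111 \right)} = - (\frac{77}{60} + 62 \cdot 111 - \frac{477}{4}) = - (\frac{77}{60} + 6882 - \frac{477}{4}) = \left(-1\right) \frac{202921}{30} = - \frac{202921}{30}$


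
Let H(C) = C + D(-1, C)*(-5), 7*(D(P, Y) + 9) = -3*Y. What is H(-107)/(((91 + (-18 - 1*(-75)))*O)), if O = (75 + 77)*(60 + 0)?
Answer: -2039/9448320 ≈ -0.00021581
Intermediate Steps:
D(P, Y) = -9 - 3*Y/7 (D(P, Y) = -9 + (-3*Y)/7 = -9 - 3*Y/7)
H(C) = 45 + 22*C/7 (H(C) = C + (-9 - 3*C/7)*(-5) = C + (45 + 15*C/7) = 45 + 22*C/7)
O = 9120 (O = 152*60 = 9120)
H(-107)/(((91 + (-18 - 1*(-75)))*O)) = (45 + (22/7)*(-107))/(((91 + (-18 - 1*(-75)))*9120)) = (45 - 2354/7)/(((91 + (-18 + 75))*9120)) = -2039*1/(9120*(91 + 57))/7 = -2039/(7*(148*9120)) = -2039/7/1349760 = -2039/7*1/1349760 = -2039/9448320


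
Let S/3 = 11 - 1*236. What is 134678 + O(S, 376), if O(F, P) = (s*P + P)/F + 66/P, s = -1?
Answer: 25319497/188 ≈ 1.3468e+5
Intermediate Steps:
S = -675 (S = 3*(11 - 1*236) = 3*(11 - 236) = 3*(-225) = -675)
O(F, P) = 66/P (O(F, P) = (-P + P)/F + 66/P = 0/F + 66/P = 0 + 66/P = 66/P)
134678 + O(S, 376) = 134678 + 66/376 = 134678 + 66*(1/376) = 134678 + 33/188 = 25319497/188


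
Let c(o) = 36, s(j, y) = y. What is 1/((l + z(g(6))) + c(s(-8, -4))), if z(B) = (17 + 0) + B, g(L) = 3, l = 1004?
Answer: 1/1060 ≈ 0.00094340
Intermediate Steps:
z(B) = 17 + B
1/((l + z(g(6))) + c(s(-8, -4))) = 1/((1004 + (17 + 3)) + 36) = 1/((1004 + 20) + 36) = 1/(1024 + 36) = 1/1060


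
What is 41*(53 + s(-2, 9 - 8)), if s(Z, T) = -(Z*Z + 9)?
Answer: 1640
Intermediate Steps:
s(Z, T) = -9 - Z**2 (s(Z, T) = -(Z**2 + 9) = -(9 + Z**2) = -9 - Z**2)
41*(53 + s(-2, 9 - 8)) = 41*(53 + (-9 - 1*(-2)**2)) = 41*(53 + (-9 - 1*4)) = 41*(53 + (-9 - 4)) = 41*(53 - 13) = 41*40 = 1640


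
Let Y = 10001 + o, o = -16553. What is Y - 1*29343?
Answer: -35895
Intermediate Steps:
Y = -6552 (Y = 10001 - 16553 = -6552)
Y - 1*29343 = -6552 - 1*29343 = -6552 - 29343 = -35895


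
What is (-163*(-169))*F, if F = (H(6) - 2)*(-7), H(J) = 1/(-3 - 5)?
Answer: 3278093/8 ≈ 4.0976e+5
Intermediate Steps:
H(J) = -1/8 (H(J) = 1/(-8) = -1/8)
F = 119/8 (F = (-1/8 - 2)*(-7) = -17/8*(-7) = 119/8 ≈ 14.875)
(-163*(-169))*F = -163*(-169)*(119/8) = 27547*(119/8) = 3278093/8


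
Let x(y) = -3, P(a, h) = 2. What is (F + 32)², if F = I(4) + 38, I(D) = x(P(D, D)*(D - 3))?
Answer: 4489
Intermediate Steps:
I(D) = -3
F = 35 (F = -3 + 38 = 35)
(F + 32)² = (35 + 32)² = 67² = 4489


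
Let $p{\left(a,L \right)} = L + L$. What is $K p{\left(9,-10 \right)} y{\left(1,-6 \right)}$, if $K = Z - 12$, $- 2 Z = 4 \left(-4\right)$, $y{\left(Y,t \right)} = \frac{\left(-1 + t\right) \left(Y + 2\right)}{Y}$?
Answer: $-1680$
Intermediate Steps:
$y{\left(Y,t \right)} = \frac{\left(-1 + t\right) \left(2 + Y\right)}{Y}$
$p{\left(a,L \right)} = 2 L$
$Z = 8$ ($Z = - \frac{4 \left(-4\right)}{2} = \left(- \frac{1}{2}\right) \left(-16\right) = 8$)
$K = -4$ ($K = 8 - 12 = -4$)
$K p{\left(9,-10 \right)} y{\left(1,-6 \right)} = - 4 \cdot 2 \left(-10\right) \frac{-2 + 2 \left(-6\right) + 1 \left(-1 - 6\right)}{1} = \left(-4\right) \left(-20\right) 1 \left(-2 - 12 + 1 \left(-7\right)\right) = 80 \cdot 1 \left(-2 - 12 - 7\right) = 80 \cdot 1 \left(-21\right) = 80 \left(-21\right) = -1680$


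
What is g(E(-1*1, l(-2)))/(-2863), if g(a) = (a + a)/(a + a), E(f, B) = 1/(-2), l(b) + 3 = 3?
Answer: -1/2863 ≈ -0.00034928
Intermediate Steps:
l(b) = 0 (l(b) = -3 + 3 = 0)
E(f, B) = -½
g(a) = 1 (g(a) = (2*a)/((2*a)) = (2*a)*(1/(2*a)) = 1)
g(E(-1*1, l(-2)))/(-2863) = 1/(-2863) = 1*(-1/2863) = -1/2863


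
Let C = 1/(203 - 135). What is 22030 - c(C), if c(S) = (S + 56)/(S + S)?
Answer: 40251/2 ≈ 20126.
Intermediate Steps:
C = 1/68 ≈ 0.014706
c(S) = (56 + S)/(2*S) (c(S) = (56 + S)/((2*S)) = (56 + S)*(1/(2*S)) = (56 + S)/(2*S))
22030 - c(C) = 22030 - (56 + 1/68)/(2*1/68) = 22030 - 68*3809/(2*68) = 22030 - 1*3809/2 = 22030 - 3809/2 = 40251/2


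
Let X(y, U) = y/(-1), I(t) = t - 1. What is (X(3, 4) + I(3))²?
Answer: 1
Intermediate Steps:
I(t) = -1 + t
X(y, U) = -y (X(y, U) = y*(-1) = -y)
(X(3, 4) + I(3))² = (-1*3 + (-1 + 3))² = (-3 + 2)² = (-1)² = 1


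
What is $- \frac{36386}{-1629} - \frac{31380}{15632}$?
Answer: $\frac{129416983}{6366132} \approx 20.329$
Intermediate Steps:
$- \frac{36386}{-1629} - \frac{31380}{15632} = \left(-36386\right) \left(- \frac{1}{1629}\right) - \frac{7845}{3908} = \frac{36386}{1629} - \frac{7845}{3908} = \frac{129416983}{6366132}$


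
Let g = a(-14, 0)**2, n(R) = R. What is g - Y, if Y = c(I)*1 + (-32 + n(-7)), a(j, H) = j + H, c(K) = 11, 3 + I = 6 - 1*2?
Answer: 224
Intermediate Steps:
I = 1 (I = -3 + (6 - 1*2) = -3 + (6 - 2) = -3 + 4 = 1)
a(j, H) = H + j
Y = -28 (Y = 11*1 + (-32 - 7) = 11 - 39 = -28)
g = 196 (g = (0 - 14)**2 = (-14)**2 = 196)
g - Y = 196 - 1*(-28) = 196 + 28 = 224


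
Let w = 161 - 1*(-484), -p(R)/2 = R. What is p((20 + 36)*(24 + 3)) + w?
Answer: -2379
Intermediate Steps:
p(R) = -2*R
w = 645 (w = 161 + 484 = 645)
p((20 + 36)*(24 + 3)) + w = -2*(20 + 36)*(24 + 3) + 645 = -112*27 + 645 = -2*1512 + 645 = -3024 + 645 = -2379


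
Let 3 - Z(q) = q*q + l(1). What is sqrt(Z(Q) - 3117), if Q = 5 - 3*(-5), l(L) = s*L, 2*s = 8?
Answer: I*sqrt(3518) ≈ 59.313*I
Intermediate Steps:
s = 4 (s = (1/2)*8 = 4)
l(L) = 4*L
Q = 20 (Q = 5 + 15 = 20)
Z(q) = -1 - q**2 (Z(q) = 3 - (q*q + 4*1) = 3 - (q**2 + 4) = 3 - (4 + q**2) = 3 + (-4 - q**2) = -1 - q**2)
sqrt(Z(Q) - 3117) = sqrt((-1 - 1*20**2) - 3117) = sqrt((-1 - 1*400) - 3117) = sqrt((-1 - 400) - 3117) = sqrt(-401 - 3117) = sqrt(-3518) = I*sqrt(3518)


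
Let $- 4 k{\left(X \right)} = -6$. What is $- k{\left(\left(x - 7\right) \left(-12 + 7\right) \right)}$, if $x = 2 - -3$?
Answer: $- \frac{3}{2} \approx -1.5$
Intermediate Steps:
$x = 5$ ($x = 2 + 3 = 5$)
$k{\left(X \right)} = \frac{3}{2}$ ($k{\left(X \right)} = \left(- \frac{1}{4}\right) \left(-6\right) = \frac{3}{2}$)
$- k{\left(\left(x - 7\right) \left(-12 + 7\right) \right)} = \left(-1\right) \frac{3}{2} = - \frac{3}{2}$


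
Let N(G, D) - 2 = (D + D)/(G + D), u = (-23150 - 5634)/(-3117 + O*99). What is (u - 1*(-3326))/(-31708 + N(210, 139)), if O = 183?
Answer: -543798887/5186773125 ≈ -0.10484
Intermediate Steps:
u = -3598/1875 (u = (-23150 - 5634)/(-3117 + 183*99) = -28784/(-3117 + 18117) = -28784/15000 = -28784*1/15000 = -3598/1875 ≈ -1.9189)
N(G, D) = 2 + 2*D/(D + G) (N(G, D) = 2 + (D + D)/(G + D) = 2 + (2*D)/(D + G) = 2 + 2*D/(D + G))
(u - 1*(-3326))/(-31708 + N(210, 139)) = (-3598/1875 - 1*(-3326))/(-31708 + 2*(210 + 2*139)/(139 + 210)) = (-3598/1875 + 3326)/(-31708 + 2*(210 + 278)/349) = 6232652/(1875*(-31708 + 2*(1/349)*488)) = 6232652/(1875*(-31708 + 976/349)) = 6232652/(1875*(-11065116/349)) = (6232652/1875)*(-349/11065116) = -543798887/5186773125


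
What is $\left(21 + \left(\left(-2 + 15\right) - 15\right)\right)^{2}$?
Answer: $361$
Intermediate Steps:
$\left(21 + \left(\left(-2 + 15\right) - 15\right)\right)^{2} = \left(21 + \left(13 - 15\right)\right)^{2} = \left(21 - 2\right)^{2} = 19^{2} = 361$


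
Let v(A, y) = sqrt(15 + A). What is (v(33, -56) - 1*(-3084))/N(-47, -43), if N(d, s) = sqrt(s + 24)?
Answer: 4*I*sqrt(19)*(-771 - sqrt(3))/19 ≈ -709.11*I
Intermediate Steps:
N(d, s) = sqrt(24 + s)
(v(33, -56) - 1*(-3084))/N(-47, -43) = (sqrt(15 + 33) - 1*(-3084))/(sqrt(24 - 43)) = (sqrt(48) + 3084)/(sqrt(-19)) = (4*sqrt(3) + 3084)/((I*sqrt(19))) = (3084 + 4*sqrt(3))*(-I*sqrt(19)/19) = -I*sqrt(19)*(3084 + 4*sqrt(3))/19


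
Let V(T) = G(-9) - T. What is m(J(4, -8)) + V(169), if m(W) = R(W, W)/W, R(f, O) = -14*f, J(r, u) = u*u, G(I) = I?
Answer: -192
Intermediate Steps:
J(r, u) = u²
V(T) = -9 - T
m(W) = -14 (m(W) = (-14*W)/W = -14)
m(J(4, -8)) + V(169) = -14 + (-9 - 1*169) = -14 + (-9 - 169) = -14 - 178 = -192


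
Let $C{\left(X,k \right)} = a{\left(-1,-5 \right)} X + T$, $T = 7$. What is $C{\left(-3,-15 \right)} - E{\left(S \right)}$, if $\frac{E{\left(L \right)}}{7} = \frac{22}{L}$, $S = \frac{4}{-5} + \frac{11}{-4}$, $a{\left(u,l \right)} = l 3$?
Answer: $\frac{6772}{71} \approx 95.38$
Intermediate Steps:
$a{\left(u,l \right)} = 3 l$
$C{\left(X,k \right)} = 7 - 15 X$ ($C{\left(X,k \right)} = 3 \left(-5\right) X + 7 = - 15 X + 7 = 7 - 15 X$)
$S = - \frac{71}{20}$ ($S = 4 \left(- \frac{1}{5}\right) + 11 \left(- \frac{1}{4}\right) = - \frac{4}{5} - \frac{11}{4} = - \frac{71}{20} \approx -3.55$)
$E{\left(L \right)} = \frac{154}{L}$ ($E{\left(L \right)} = 7 \frac{22}{L} = \frac{154}{L}$)
$C{\left(-3,-15 \right)} - E{\left(S \right)} = \left(7 - -45\right) - \frac{154}{- \frac{71}{20}} = \left(7 + 45\right) - 154 \left(- \frac{20}{71}\right) = 52 - - \frac{3080}{71} = 52 + \frac{3080}{71} = \frac{6772}{71}$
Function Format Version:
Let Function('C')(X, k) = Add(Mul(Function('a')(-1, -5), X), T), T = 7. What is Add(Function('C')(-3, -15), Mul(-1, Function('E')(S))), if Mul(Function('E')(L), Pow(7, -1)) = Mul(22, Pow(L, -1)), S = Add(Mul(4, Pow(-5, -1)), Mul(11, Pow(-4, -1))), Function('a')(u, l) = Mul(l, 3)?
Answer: Rational(6772, 71) ≈ 95.380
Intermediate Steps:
Function('a')(u, l) = Mul(3, l)
Function('C')(X, k) = Add(7, Mul(-15, X)) (Function('C')(X, k) = Add(Mul(Mul(3, -5), X), 7) = Add(Mul(-15, X), 7) = Add(7, Mul(-15, X)))
S = Rational(-71, 20) (S = Add(Mul(4, Rational(-1, 5)), Mul(11, Rational(-1, 4))) = Add(Rational(-4, 5), Rational(-11, 4)) = Rational(-71, 20) ≈ -3.5500)
Function('E')(L) = Mul(154, Pow(L, -1)) (Function('E')(L) = Mul(7, Mul(22, Pow(L, -1))) = Mul(154, Pow(L, -1)))
Add(Function('C')(-3, -15), Mul(-1, Function('E')(S))) = Add(Add(7, Mul(-15, -3)), Mul(-1, Mul(154, Pow(Rational(-71, 20), -1)))) = Add(Add(7, 45), Mul(-1, Mul(154, Rational(-20, 71)))) = Add(52, Mul(-1, Rational(-3080, 71))) = Add(52, Rational(3080, 71)) = Rational(6772, 71)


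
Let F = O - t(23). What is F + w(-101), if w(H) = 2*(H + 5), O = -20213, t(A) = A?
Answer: -20428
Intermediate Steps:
w(H) = 10 + 2*H (w(H) = 2*(5 + H) = 10 + 2*H)
F = -20236 (F = -20213 - 1*23 = -20213 - 23 = -20236)
F + w(-101) = -20236 + (10 + 2*(-101)) = -20236 + (10 - 202) = -20236 - 192 = -20428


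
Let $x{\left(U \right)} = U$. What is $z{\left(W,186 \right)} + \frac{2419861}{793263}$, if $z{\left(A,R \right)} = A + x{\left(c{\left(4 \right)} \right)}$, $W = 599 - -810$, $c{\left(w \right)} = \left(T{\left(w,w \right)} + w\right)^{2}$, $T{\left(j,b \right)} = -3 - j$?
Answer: $\frac{1127266795}{793263} \approx 1421.1$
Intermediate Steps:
$c{\left(w \right)} = 9$ ($c{\left(w \right)} = \left(\left(-3 - w\right) + w\right)^{2} = \left(-3\right)^{2} = 9$)
$W = 1409$ ($W = 599 + 810 = 1409$)
$z{\left(A,R \right)} = 9 + A$ ($z{\left(A,R \right)} = A + 9 = 9 + A$)
$z{\left(W,186 \right)} + \frac{2419861}{793263} = \left(9 + 1409\right) + \frac{2419861}{793263} = 1418 + 2419861 \cdot \frac{1}{793263} = 1418 + \frac{2419861}{793263} = \frac{1127266795}{793263}$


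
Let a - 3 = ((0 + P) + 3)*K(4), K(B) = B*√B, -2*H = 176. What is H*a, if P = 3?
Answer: -4488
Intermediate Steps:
H = -88 (H = -½*176 = -88)
K(B) = B^(3/2)
a = 51 (a = 3 + ((0 + 3) + 3)*4^(3/2) = 3 + (3 + 3)*8 = 3 + 6*8 = 3 + 48 = 51)
H*a = -88*51 = -4488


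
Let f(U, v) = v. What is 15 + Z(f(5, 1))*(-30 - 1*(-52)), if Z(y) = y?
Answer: 37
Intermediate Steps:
15 + Z(f(5, 1))*(-30 - 1*(-52)) = 15 + 1*(-30 - 1*(-52)) = 15 + 1*(-30 + 52) = 15 + 1*22 = 15 + 22 = 37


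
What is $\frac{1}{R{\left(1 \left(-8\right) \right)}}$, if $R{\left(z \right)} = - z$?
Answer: $\frac{1}{8} \approx 0.125$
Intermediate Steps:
$\frac{1}{R{\left(1 \left(-8\right) \right)}} = \frac{1}{\left(-1\right) 1 \left(-8\right)} = \frac{1}{\left(-1\right) \left(-8\right)} = \frac{1}{8}$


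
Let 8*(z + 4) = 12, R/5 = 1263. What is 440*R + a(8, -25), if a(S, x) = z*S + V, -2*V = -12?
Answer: 2778586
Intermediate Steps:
V = 6 (V = -½*(-12) = 6)
R = 6315 (R = 5*1263 = 6315)
z = -5/2 (z = -4 + (⅛)*12 = -4 + 3/2 = -5/2 ≈ -2.5000)
a(S, x) = 6 - 5*S/2 (a(S, x) = -5*S/2 + 6 = 6 - 5*S/2)
440*R + a(8, -25) = 440*6315 + (6 - 5/2*8) = 2778600 + (6 - 20) = 2778600 - 14 = 2778586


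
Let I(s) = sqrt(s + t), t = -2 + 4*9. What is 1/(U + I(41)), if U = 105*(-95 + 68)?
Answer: -189/535810 - sqrt(3)/1607430 ≈ -0.00035381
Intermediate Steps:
t = 34 (t = -2 + 36 = 34)
I(s) = sqrt(34 + s) (I(s) = sqrt(s + 34) = sqrt(34 + s))
U = -2835 (U = 105*(-27) = -2835)
1/(U + I(41)) = 1/(-2835 + sqrt(34 + 41)) = 1/(-2835 + sqrt(75)) = 1/(-2835 + 5*sqrt(3))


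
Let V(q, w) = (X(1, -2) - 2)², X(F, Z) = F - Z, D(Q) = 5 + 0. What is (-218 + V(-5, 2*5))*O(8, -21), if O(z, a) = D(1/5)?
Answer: -1085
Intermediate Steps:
D(Q) = 5
O(z, a) = 5
V(q, w) = 1 (V(q, w) = ((1 - 1*(-2)) - 2)² = ((1 + 2) - 2)² = (3 - 2)² = 1² = 1)
(-218 + V(-5, 2*5))*O(8, -21) = (-218 + 1)*5 = -217*5 = -1085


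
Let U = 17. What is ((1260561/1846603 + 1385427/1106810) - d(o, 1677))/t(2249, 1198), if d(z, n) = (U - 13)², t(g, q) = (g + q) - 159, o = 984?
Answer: -28747883487989/6720141535221840 ≈ -0.0042779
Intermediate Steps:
t(g, q) = -159 + g + q
d(z, n) = 16 (d(z, n) = (17 - 13)² = 4² = 16)
((1260561/1846603 + 1385427/1106810) - d(o, 1677))/t(2249, 1198) = ((1260561/1846603 + 1385427/1106810) - 1*16)/(-159 + 2249 + 1198) = ((1260561*(1/1846603) + 1385427*(1/1106810)) - 16)/3288 = ((1260561/1846603 + 1385427/1106810) - 16)*(1/3288) = (3953535174891/2043838666430 - 16)*(1/3288) = -28747883487989/2043838666430*1/3288 = -28747883487989/6720141535221840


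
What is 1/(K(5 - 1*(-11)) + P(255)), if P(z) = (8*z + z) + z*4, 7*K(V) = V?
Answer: 7/23221 ≈ 0.00030145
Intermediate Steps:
K(V) = V/7
P(z) = 13*z (P(z) = 9*z + 4*z = 13*z)
1/(K(5 - 1*(-11)) + P(255)) = 1/((5 - 1*(-11))/7 + 13*255) = 1/((5 + 11)/7 + 3315) = 1/((⅐)*16 + 3315) = 1/(16/7 + 3315) = 1/(23221/7) = 7/23221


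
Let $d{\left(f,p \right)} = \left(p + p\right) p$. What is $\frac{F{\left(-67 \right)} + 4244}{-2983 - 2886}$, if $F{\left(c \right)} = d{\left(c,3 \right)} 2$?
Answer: $- \frac{4280}{5869} \approx -0.72926$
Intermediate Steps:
$d{\left(f,p \right)} = 2 p^{2}$ ($d{\left(f,p \right)} = 2 p p = 2 p^{2}$)
$F{\left(c \right)} = 36$ ($F{\left(c \right)} = 2 \cdot 3^{2} \cdot 2 = 2 \cdot 9 \cdot 2 = 18 \cdot 2 = 36$)
$\frac{F{\left(-67 \right)} + 4244}{-2983 - 2886} = \frac{36 + 4244}{-2983 - 2886} = \frac{4280}{-5869} = 4280 \left(- \frac{1}{5869}\right) = - \frac{4280}{5869}$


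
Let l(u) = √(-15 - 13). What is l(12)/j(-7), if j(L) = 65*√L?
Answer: 2/65 ≈ 0.030769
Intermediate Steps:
l(u) = 2*I*√7 (l(u) = √(-28) = 2*I*√7)
l(12)/j(-7) = (2*I*√7)/((65*√(-7))) = (2*I*√7)/((65*(I*√7))) = (2*I*√7)/((65*I*√7)) = (2*I*√7)*(-I*√7/455) = 2/65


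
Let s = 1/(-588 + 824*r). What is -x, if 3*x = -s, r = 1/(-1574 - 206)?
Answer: -445/785598 ≈ -0.00056645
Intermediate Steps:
r = -1/1780 (r = 1/(-1780) = -1/1780 ≈ -0.00056180)
s = -445/261866 (s = 1/(-588 + 824*(-1/1780)) = 1/(-588 - 206/445) = 1/(-261866/445) = -445/261866 ≈ -0.0016993)
x = 445/785598 (x = (-1*(-445/261866))/3 = (1/3)*(445/261866) = 445/785598 ≈ 0.00056645)
-x = -1*445/785598 = -445/785598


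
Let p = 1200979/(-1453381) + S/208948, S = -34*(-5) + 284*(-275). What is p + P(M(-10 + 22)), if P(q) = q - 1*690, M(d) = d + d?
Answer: -101307892782315/151840526594 ≈ -667.20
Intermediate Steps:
S = -77930 (S = 170 - 78100 = -77930)
M(d) = 2*d
P(q) = -690 + q (P(q) = q - 690 = -690 + q)
p = -182102070711/151840526594 (p = 1200979/(-1453381) - 77930/208948 = 1200979*(-1/1453381) - 77930*1/208948 = -1200979/1453381 - 38965/104474 = -182102070711/151840526594 ≈ -1.1993)
p + P(M(-10 + 22)) = -182102070711/151840526594 + (-690 + 2*(-10 + 22)) = -182102070711/151840526594 + (-690 + 2*12) = -182102070711/151840526594 + (-690 + 24) = -182102070711/151840526594 - 666 = -101307892782315/151840526594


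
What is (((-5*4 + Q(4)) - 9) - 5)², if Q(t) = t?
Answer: 900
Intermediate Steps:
(((-5*4 + Q(4)) - 9) - 5)² = (((-5*4 + 4) - 9) - 5)² = (((-20 + 4) - 9) - 5)² = ((-16 - 9) - 5)² = (-25 - 5)² = (-30)² = 900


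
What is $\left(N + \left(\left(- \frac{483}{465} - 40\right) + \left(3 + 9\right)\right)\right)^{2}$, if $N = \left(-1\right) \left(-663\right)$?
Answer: $\frac{9655813696}{24025} \approx 4.0191 \cdot 10^{5}$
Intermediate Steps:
$N = 663$
$\left(N + \left(\left(- \frac{483}{465} - 40\right) + \left(3 + 9\right)\right)\right)^{2} = \left(663 + \left(\left(- \frac{483}{465} - 40\right) + \left(3 + 9\right)\right)\right)^{2} = \left(663 + \left(\left(\left(-483\right) \frac{1}{465} - 40\right) + 12\right)\right)^{2} = \left(663 + \left(\left(- \frac{161}{155} - 40\right) + 12\right)\right)^{2} = \left(663 + \left(- \frac{6361}{155} + 12\right)\right)^{2} = \left(663 - \frac{4501}{155}\right)^{2} = \left(\frac{98264}{155}\right)^{2} = \frac{9655813696}{24025}$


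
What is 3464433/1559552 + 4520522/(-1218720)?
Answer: -88369229387/59395537920 ≈ -1.4878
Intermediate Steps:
3464433/1559552 + 4520522/(-1218720) = 3464433*(1/1559552) + 4520522*(-1/1218720) = 3464433/1559552 - 2260261/609360 = -88369229387/59395537920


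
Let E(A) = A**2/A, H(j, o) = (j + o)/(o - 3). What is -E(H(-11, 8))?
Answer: 3/5 ≈ 0.60000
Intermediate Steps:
H(j, o) = (j + o)/(-3 + o)
E(A) = A
-E(H(-11, 8)) = -(-11 + 8)/(-3 + 8) = -(-3)/5 = -1*(-3/5) = 3/5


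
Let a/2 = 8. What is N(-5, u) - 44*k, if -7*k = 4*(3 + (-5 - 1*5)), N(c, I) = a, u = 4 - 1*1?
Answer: -160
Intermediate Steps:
u = 3 (u = 4 - 1 = 3)
a = 16 (a = 2*8 = 16)
N(c, I) = 16
k = 4 (k = -4*(3 + (-5 - 1*5))/7 = -4*(3 + (-5 - 5))/7 = -4*(3 - 10)/7 = -4*(-7)/7 = -⅐*(-28) = 4)
N(-5, u) - 44*k = 16 - 44*4 = 16 - 176 = -160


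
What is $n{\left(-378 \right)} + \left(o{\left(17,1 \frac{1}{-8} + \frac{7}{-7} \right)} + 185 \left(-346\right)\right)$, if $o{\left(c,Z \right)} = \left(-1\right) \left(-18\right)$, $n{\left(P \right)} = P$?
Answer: $-64370$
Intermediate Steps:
$o{\left(c,Z \right)} = 18$
$n{\left(-378 \right)} + \left(o{\left(17,1 \frac{1}{-8} + \frac{7}{-7} \right)} + 185 \left(-346\right)\right) = -378 + \left(18 + 185 \left(-346\right)\right) = -378 + \left(18 - 64010\right) = -378 - 63992 = -64370$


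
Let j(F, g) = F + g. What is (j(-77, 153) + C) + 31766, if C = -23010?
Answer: 8832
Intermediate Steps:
(j(-77, 153) + C) + 31766 = ((-77 + 153) - 23010) + 31766 = (76 - 23010) + 31766 = -22934 + 31766 = 8832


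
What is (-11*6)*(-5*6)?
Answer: 1980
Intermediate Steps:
(-11*6)*(-5*6) = -66*(-30) = 1980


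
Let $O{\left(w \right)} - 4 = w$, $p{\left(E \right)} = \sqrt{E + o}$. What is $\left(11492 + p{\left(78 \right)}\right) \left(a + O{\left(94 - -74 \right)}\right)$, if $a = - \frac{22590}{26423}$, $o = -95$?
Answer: $\frac{51968731672}{26423} + \frac{4522166 i \sqrt{17}}{26423} \approx 1.9668 \cdot 10^{6} + 705.65 i$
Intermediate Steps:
$a = - \frac{22590}{26423}$ ($a = \left(-22590\right) \frac{1}{26423} = - \frac{22590}{26423} \approx -0.85494$)
$p{\left(E \right)} = \sqrt{-95 + E}$ ($p{\left(E \right)} = \sqrt{E - 95} = \sqrt{-95 + E}$)
$O{\left(w \right)} = 4 + w$
$\left(11492 + p{\left(78 \right)}\right) \left(a + O{\left(94 - -74 \right)}\right) = \left(11492 + \sqrt{-95 + 78}\right) \left(- \frac{22590}{26423} + \left(4 + \left(94 - -74\right)\right)\right) = \left(11492 + \sqrt{-17}\right) \left(- \frac{22590}{26423} + \left(4 + \left(94 + 74\right)\right)\right) = \left(11492 + i \sqrt{17}\right) \left(- \frac{22590}{26423} + \left(4 + 168\right)\right) = \left(11492 + i \sqrt{17}\right) \left(- \frac{22590}{26423} + 172\right) = \left(11492 + i \sqrt{17}\right) \frac{4522166}{26423} = \frac{51968731672}{26423} + \frac{4522166 i \sqrt{17}}{26423}$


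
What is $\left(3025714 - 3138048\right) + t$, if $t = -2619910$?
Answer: $-2732244$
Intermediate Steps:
$\left(3025714 - 3138048\right) + t = \left(3025714 - 3138048\right) - 2619910 = -112334 - 2619910 = -2732244$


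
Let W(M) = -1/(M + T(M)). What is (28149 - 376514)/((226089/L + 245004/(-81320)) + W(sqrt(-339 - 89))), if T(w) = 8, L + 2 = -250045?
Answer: 8961418410084021049980525/101192241387339385282 + 9261606057283499826375*I*sqrt(107)/101192241387339385282 ≈ 88558.0 + 946.74*I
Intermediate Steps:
L = -250047 (L = -2 - 250045 = -250047)
W(M) = -1/(8 + M) (W(M) = -1/(M + 8) = -1/(8 + M))
(28149 - 376514)/((226089/L + 245004/(-81320)) + W(sqrt(-339 - 89))) = (28149 - 376514)/((226089/(-250047) + 245004/(-81320)) - 1/(8 + sqrt(-339 - 89))) = -348365/((226089*(-1/250047) + 245004*(-1/81320)) - 1/(8 + sqrt(-428))) = -348365/((-25121/27783 - 61251/20330) - 1/(8 + 2*I*sqrt(107))) = -348365/(-2212446463/564828390 - 1/(8 + 2*I*sqrt(107)))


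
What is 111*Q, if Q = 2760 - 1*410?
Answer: 260850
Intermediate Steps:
Q = 2350 (Q = 2760 - 410 = 2350)
111*Q = 111*2350 = 260850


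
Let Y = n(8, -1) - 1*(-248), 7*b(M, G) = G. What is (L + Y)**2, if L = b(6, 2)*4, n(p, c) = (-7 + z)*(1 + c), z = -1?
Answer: 3041536/49 ≈ 62072.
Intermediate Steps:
n(p, c) = -8 - 8*c (n(p, c) = (-7 - 1)*(1 + c) = -8*(1 + c) = -8 - 8*c)
b(M, G) = G/7
Y = 248 (Y = (-8 - 8*(-1)) - 1*(-248) = (-8 + 8) + 248 = 0 + 248 = 248)
L = 8/7 (L = ((1/7)*2)*4 = (2/7)*4 = 8/7 ≈ 1.1429)
(L + Y)**2 = (8/7 + 248)**2 = (1744/7)**2 = 3041536/49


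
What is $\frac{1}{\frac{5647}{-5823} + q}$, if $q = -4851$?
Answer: $- \frac{5823}{28253020} \approx -0.0002061$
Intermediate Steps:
$\frac{1}{\frac{5647}{-5823} + q} = \frac{1}{\frac{5647}{-5823} - 4851} = \frac{1}{5647 \left(- \frac{1}{5823}\right) - 4851} = \frac{1}{- \frac{5647}{5823} - 4851} = \frac{1}{- \frac{28253020}{5823}} = - \frac{5823}{28253020}$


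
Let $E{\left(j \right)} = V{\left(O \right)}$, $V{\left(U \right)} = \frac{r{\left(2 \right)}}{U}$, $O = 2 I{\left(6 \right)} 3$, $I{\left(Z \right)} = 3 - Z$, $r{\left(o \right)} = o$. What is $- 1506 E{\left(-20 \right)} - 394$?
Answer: $- \frac{680}{3} \approx -226.67$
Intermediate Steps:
$O = -18$ ($O = 2 \left(3 - 6\right) 3 = 2 \left(-3\right) 3 = \left(-6\right) 3 = -18$)
$V{\left(U \right)} = \frac{2}{U}$
$E{\left(j \right)} = - \frac{1}{9}$ ($E{\left(j \right)} = \frac{2}{-18} = 2 \left(- \frac{1}{18}\right) = - \frac{1}{9}$)
$- 1506 E{\left(-20 \right)} - 394 = \left(-1506\right) \left(- \frac{1}{9}\right) - 394 = \frac{502}{3} - 394 = - \frac{680}{3}$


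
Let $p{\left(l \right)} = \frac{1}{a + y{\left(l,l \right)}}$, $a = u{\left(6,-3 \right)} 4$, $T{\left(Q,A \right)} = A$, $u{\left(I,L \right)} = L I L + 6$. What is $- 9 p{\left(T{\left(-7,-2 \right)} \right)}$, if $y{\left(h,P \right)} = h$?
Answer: $- \frac{9}{238} \approx -0.037815$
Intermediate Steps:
$u{\left(I,L \right)} = 6 + I L^{2}$ ($u{\left(I,L \right)} = I L L + 6 = I L^{2} + 6 = 6 + I L^{2}$)
$a = 240$ ($a = \left(6 + 6 \left(-3\right)^{2}\right) 4 = \left(6 + 6 \cdot 9\right) 4 = \left(6 + 54\right) 4 = 60 \cdot 4 = 240$)
$p{\left(l \right)} = \frac{1}{240 + l}$
$- 9 p{\left(T{\left(-7,-2 \right)} \right)} = - \frac{9}{240 - 2} = - \frac{9}{238}$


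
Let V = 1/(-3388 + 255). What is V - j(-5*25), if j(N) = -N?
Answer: -391626/3133 ≈ -125.00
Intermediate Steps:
V = -1/3133 (V = 1/(-3133) = -1/3133 ≈ -0.00031918)
V - j(-5*25) = -1/3133 - (-1)*(-5*25) = -1/3133 - (-1)*(-125) = -1/3133 - 1*125 = -1/3133 - 125 = -391626/3133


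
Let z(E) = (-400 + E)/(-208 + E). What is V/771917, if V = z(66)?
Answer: 167/54806107 ≈ 3.0471e-6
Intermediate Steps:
z(E) = (-400 + E)/(-208 + E)
V = 167/71 (V = (-400 + 66)/(-208 + 66) = -334/(-142) = -1/142*(-334) = 167/71 ≈ 2.3521)
V/771917 = (167/71)/771917 = (167/71)*(1/771917) = 167/54806107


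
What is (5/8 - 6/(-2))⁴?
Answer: 707281/4096 ≈ 172.68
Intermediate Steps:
(5/8 - 6/(-2))⁴ = (5*(⅛) - 6*(-½))⁴ = (5/8 + 3)⁴ = (29/8)⁴ = 707281/4096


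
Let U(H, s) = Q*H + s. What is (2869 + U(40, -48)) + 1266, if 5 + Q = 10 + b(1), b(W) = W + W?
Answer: 4367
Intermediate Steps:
b(W) = 2*W
Q = 7 (Q = -5 + (10 + 2*1) = -5 + (10 + 2) = -5 + 12 = 7)
U(H, s) = s + 7*H (U(H, s) = 7*H + s = s + 7*H)
(2869 + U(40, -48)) + 1266 = (2869 + (-48 + 7*40)) + 1266 = (2869 + (-48 + 280)) + 1266 = (2869 + 232) + 1266 = 3101 + 1266 = 4367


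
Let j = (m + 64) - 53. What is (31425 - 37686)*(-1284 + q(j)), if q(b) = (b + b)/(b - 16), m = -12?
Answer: 136652586/17 ≈ 8.0384e+6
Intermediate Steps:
j = -1 (j = (-12 + 64) - 53 = 52 - 53 = -1)
q(b) = 2*b/(-16 + b) (q(b) = (2*b)/(-16 + b) = 2*b/(-16 + b))
(31425 - 37686)*(-1284 + q(j)) = (31425 - 37686)*(-1284 + 2*(-1)/(-16 - 1)) = -6261*(-1284 + 2*(-1)/(-17)) = -6261*(-1284 + 2*(-1)*(-1/17)) = -6261*(-1284 + 2/17) = -6261*(-21826/17) = 136652586/17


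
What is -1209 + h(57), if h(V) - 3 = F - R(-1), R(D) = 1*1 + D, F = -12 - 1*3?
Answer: -1221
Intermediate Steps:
F = -15 (F = -12 - 3 = -15)
R(D) = 1 + D
h(V) = -12 (h(V) = 3 + (-15 - (1 - 1)) = 3 + (-15 - 1*0) = 3 + (-15 + 0) = 3 - 15 = -12)
-1209 + h(57) = -1209 - 12 = -1221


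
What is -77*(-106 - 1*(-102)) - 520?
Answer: -212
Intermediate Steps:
-77*(-106 - 1*(-102)) - 520 = -77*(-106 + 102) - 520 = -77*(-4) - 520 = 308 - 520 = -212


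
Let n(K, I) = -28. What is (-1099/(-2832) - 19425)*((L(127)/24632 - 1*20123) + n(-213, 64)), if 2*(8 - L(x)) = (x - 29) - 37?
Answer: 18203321512087803/46505216 ≈ 3.9143e+8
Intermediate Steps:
L(x) = 41 - x/2 (L(x) = 8 - ((x - 29) - 37)/2 = 8 - ((-29 + x) - 37)/2 = 8 - (-66 + x)/2 = 8 + (33 - x/2) = 41 - x/2)
(-1099/(-2832) - 19425)*((L(127)/24632 - 1*20123) + n(-213, 64)) = (-1099/(-2832) - 19425)*(((41 - ½*127)/24632 - 1*20123) - 28) = (-1099*(-1/2832) - 19425)*(((41 - 127/2)*(1/24632) - 20123) - 28) = (1099/2832 - 19425)*((-45/2*1/24632 - 20123) - 28) = -55010501*((-45/49264 - 20123) - 28)/2832 = -55010501*(-991339517/49264 - 28)/2832 = -55010501/2832*(-992718909/49264) = 18203321512087803/46505216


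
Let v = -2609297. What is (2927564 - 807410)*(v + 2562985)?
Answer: -98188572048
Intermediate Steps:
(2927564 - 807410)*(v + 2562985) = (2927564 - 807410)*(-2609297 + 2562985) = 2120154*(-46312) = -98188572048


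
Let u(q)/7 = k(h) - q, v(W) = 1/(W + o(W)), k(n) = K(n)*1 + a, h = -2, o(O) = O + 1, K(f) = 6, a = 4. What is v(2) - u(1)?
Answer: -314/5 ≈ -62.800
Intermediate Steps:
o(O) = 1 + O
k(n) = 10 (k(n) = 6*1 + 4 = 6 + 4 = 10)
v(W) = 1/(1 + 2*W) (v(W) = 1/(W + (1 + W)) = 1/(1 + 2*W))
u(q) = 70 - 7*q (u(q) = 7*(10 - q) = 70 - 7*q)
v(2) - u(1) = 1/(1 + 2*2) - (70 - 7*1) = 1/(1 + 4) - (70 - 7) = 1/5 - 1*63 = ⅕ - 63 = -314/5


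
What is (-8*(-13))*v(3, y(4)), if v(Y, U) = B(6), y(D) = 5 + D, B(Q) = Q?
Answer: 624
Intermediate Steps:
v(Y, U) = 6
(-8*(-13))*v(3, y(4)) = -8*(-13)*6 = 104*6 = 624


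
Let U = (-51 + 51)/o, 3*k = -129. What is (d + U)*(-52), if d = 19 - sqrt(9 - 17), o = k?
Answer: -988 + 104*I*sqrt(2) ≈ -988.0 + 147.08*I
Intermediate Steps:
k = -43 (k = (1/3)*(-129) = -43)
o = -43
d = 19 - 2*I*sqrt(2) (d = 19 - sqrt(-8) = 19 - 2*I*sqrt(2) ≈ 19.0 - 2.8284*I)
U = 0 (U = (-51 + 51)/(-43) = 0*(-1/43) = 0)
(d + U)*(-52) = ((19 - 2*I*sqrt(2)) + 0)*(-52) = (19 - 2*I*sqrt(2))*(-52) = -988 + 104*I*sqrt(2)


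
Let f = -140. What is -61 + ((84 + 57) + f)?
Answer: -60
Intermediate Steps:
-61 + ((84 + 57) + f) = -61 + ((84 + 57) - 140) = -61 + (141 - 140) = -61 + 1 = -60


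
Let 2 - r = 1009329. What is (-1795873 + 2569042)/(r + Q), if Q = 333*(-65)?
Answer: -773169/1030972 ≈ -0.74994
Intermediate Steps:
Q = -21645
r = -1009327 (r = 2 - 1*1009329 = 2 - 1009329 = -1009327)
(-1795873 + 2569042)/(r + Q) = (-1795873 + 2569042)/(-1009327 - 21645) = 773169/(-1030972) = 773169*(-1/1030972) = -773169/1030972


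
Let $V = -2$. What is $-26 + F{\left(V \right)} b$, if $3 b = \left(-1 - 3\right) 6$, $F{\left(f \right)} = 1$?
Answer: $-34$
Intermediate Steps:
$b = -8$ ($b = \frac{\left(-1 - 3\right) 6}{3} = \frac{\left(-4\right) 6}{3} = \frac{1}{3} \left(-24\right) = -8$)
$-26 + F{\left(V \right)} b = -26 + 1 \left(-8\right) = -26 - 8 = -34$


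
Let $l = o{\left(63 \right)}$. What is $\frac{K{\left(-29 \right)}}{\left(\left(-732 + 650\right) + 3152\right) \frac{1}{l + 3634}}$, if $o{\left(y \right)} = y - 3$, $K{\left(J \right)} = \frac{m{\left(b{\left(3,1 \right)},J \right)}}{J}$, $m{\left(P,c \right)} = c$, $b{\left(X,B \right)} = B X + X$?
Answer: $\frac{1847}{1535} \approx 1.2033$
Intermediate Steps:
$b{\left(X,B \right)} = X + B X$
$K{\left(J \right)} = 1$ ($K{\left(J \right)} = \frac{J}{J} = 1$)
$o{\left(y \right)} = -3 + y$
$l = 60$ ($l = -3 + 63 = 60$)
$\frac{K{\left(-29 \right)}}{\left(\left(-732 + 650\right) + 3152\right) \frac{1}{l + 3634}} = 1 \frac{1}{\left(\left(-732 + 650\right) + 3152\right) \frac{1}{60 + 3634}} = 1 \frac{1}{\left(-82 + 3152\right) \frac{1}{3694}} = 1 \frac{1}{3070 \cdot \frac{1}{3694}} = 1 \frac{1}{\frac{1535}{1847}} = 1 \cdot \frac{1847}{1535} = \frac{1847}{1535}$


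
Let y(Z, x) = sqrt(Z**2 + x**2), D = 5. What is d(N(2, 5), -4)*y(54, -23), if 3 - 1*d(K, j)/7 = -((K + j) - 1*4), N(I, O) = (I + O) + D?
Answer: 49*sqrt(3445) ≈ 2876.0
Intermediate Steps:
N(I, O) = 5 + I + O (N(I, O) = (I + O) + 5 = 5 + I + O)
d(K, j) = -7 + 7*K + 7*j (d(K, j) = 21 - (-7)*((K + j) - 1*4) = 21 - (-7)*((K + j) - 4) = 21 - (-7)*(-4 + K + j) = 21 - 7*(4 - K - j) = 21 + (-28 + 7*K + 7*j) = -7 + 7*K + 7*j)
d(N(2, 5), -4)*y(54, -23) = (-7 + 7*(5 + 2 + 5) + 7*(-4))*sqrt(54**2 + (-23)**2) = (-7 + 7*12 - 28)*sqrt(2916 + 529) = (-7 + 84 - 28)*sqrt(3445) = 49*sqrt(3445)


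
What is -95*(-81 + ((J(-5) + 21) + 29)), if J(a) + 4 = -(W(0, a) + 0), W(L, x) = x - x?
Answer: 3325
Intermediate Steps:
W(L, x) = 0
J(a) = -4 (J(a) = -4 - (0 + 0) = -4 - 1*0 = -4 + 0 = -4)
-95*(-81 + ((J(-5) + 21) + 29)) = -95*(-81 + ((-4 + 21) + 29)) = -95*(-81 + (17 + 29)) = -95*(-81 + 46) = -95*(-35) = 3325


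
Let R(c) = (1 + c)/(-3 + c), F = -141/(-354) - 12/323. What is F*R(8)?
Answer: 24777/38114 ≈ 0.65008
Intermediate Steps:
F = 13765/38114 (F = -141*(-1/354) - 12*1/323 = 47/118 - 12/323 = 13765/38114 ≈ 0.36115)
R(c) = (1 + c)/(-3 + c)
F*R(8) = 13765*((1 + 8)/(-3 + 8))/38114 = 13765*(9/5)/38114 = 13765*((1/5)*9)/38114 = (13765/38114)*(9/5) = 24777/38114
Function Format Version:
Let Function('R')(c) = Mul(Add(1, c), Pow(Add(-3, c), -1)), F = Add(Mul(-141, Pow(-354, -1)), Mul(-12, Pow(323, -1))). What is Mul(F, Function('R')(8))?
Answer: Rational(24777, 38114) ≈ 0.65008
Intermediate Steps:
F = Rational(13765, 38114) (F = Add(Mul(-141, Rational(-1, 354)), Mul(-12, Rational(1, 323))) = Add(Rational(47, 118), Rational(-12, 323)) = Rational(13765, 38114) ≈ 0.36115)
Function('R')(c) = Mul(Pow(Add(-3, c), -1), Add(1, c))
Mul(F, Function('R')(8)) = Mul(Rational(13765, 38114), Mul(Pow(Add(-3, 8), -1), Add(1, 8))) = Mul(Rational(13765, 38114), Mul(Pow(5, -1), 9)) = Mul(Rational(13765, 38114), Mul(Rational(1, 5), 9)) = Mul(Rational(13765, 38114), Rational(9, 5)) = Rational(24777, 38114)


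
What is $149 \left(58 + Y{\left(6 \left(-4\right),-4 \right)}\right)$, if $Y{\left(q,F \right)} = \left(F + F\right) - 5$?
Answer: $6705$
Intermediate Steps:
$Y{\left(q,F \right)} = -5 + 2 F$ ($Y{\left(q,F \right)} = 2 F - 5 = -5 + 2 F$)
$149 \left(58 + Y{\left(6 \left(-4\right),-4 \right)}\right) = 149 \left(58 + \left(-5 + 2 \left(-4\right)\right)\right) = 149 \left(58 - 13\right) = 149 \cdot 45 = 6705$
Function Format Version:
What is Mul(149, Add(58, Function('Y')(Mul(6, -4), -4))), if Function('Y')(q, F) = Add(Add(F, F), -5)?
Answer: 6705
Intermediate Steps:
Function('Y')(q, F) = Add(-5, Mul(2, F)) (Function('Y')(q, F) = Add(Mul(2, F), -5) = Add(-5, Mul(2, F)))
Mul(149, Add(58, Function('Y')(Mul(6, -4), -4))) = Mul(149, Add(58, Add(-5, Mul(2, -4)))) = Mul(149, Add(58, Add(-5, -8))) = Mul(149, Add(58, -13)) = Mul(149, 45) = 6705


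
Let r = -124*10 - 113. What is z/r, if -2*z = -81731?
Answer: -81731/2706 ≈ -30.204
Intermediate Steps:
z = 81731/2 (z = -½*(-81731) = 81731/2 ≈ 40866.)
r = -1353 (r = -1240 - 113 = -1353)
z/r = (81731/2)/(-1353) = (81731/2)*(-1/1353) = -81731/2706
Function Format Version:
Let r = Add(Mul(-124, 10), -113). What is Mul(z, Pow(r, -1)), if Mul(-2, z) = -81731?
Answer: Rational(-81731, 2706) ≈ -30.204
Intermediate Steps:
z = Rational(81731, 2) (z = Mul(Rational(-1, 2), -81731) = Rational(81731, 2) ≈ 40866.)
r = -1353 (r = Add(-1240, -113) = -1353)
Mul(z, Pow(r, -1)) = Mul(Rational(81731, 2), Pow(-1353, -1)) = Mul(Rational(81731, 2), Rational(-1, 1353)) = Rational(-81731, 2706)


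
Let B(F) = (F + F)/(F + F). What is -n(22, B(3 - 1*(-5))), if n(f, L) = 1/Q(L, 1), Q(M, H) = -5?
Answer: ⅕ ≈ 0.20000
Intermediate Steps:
B(F) = 1 (B(F) = (2*F)/((2*F)) = (2*F)*(1/(2*F)) = 1)
n(f, L) = -⅕ (n(f, L) = 1/(-5) = -⅕)
-n(22, B(3 - 1*(-5))) = -1*(-⅕) = ⅕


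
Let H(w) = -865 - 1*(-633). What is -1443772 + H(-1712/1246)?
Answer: -1444004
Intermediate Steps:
H(w) = -232 (H(w) = -865 + 633 = -232)
-1443772 + H(-1712/1246) = -1443772 - 232 = -1444004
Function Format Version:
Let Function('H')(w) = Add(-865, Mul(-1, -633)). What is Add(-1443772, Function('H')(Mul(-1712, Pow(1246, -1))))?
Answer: -1444004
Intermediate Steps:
Function('H')(w) = -232 (Function('H')(w) = Add(-865, 633) = -232)
Add(-1443772, Function('H')(Mul(-1712, Pow(1246, -1)))) = Add(-1443772, -232) = -1444004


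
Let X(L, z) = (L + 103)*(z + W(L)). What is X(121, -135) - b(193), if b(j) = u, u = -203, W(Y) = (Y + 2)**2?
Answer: 3358859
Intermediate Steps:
W(Y) = (2 + Y)**2
X(L, z) = (103 + L)*(z + (2 + L)**2) (X(L, z) = (L + 103)*(z + (2 + L)**2) = (103 + L)*(z + (2 + L)**2))
b(j) = -203
X(121, -135) - b(193) = (103*(-135) + 103*(2 + 121)**2 + 121*(-135) + 121*(2 + 121)**2) - 1*(-203) = (-13905 + 103*123**2 - 16335 + 121*123**2) + 203 = (-13905 + 103*15129 - 16335 + 121*15129) + 203 = (-13905 + 1558287 - 16335 + 1830609) + 203 = 3358656 + 203 = 3358859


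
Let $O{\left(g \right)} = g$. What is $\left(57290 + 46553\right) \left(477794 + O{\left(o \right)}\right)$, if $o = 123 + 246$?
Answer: $49653880409$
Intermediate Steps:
$o = 369$
$\left(57290 + 46553\right) \left(477794 + O{\left(o \right)}\right) = \left(57290 + 46553\right) \left(477794 + 369\right) = 103843 \cdot 478163 = 49653880409$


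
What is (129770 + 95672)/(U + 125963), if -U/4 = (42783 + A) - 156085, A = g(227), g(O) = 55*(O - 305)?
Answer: 225442/596331 ≈ 0.37805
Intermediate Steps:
g(O) = -16775 + 55*O (g(O) = 55*(-305 + O) = -16775 + 55*O)
A = -4290 (A = -16775 + 55*227 = -16775 + 12485 = -4290)
U = 470368 (U = -4*((42783 - 4290) - 156085) = -4*(38493 - 156085) = -4*(-117592) = 470368)
(129770 + 95672)/(U + 125963) = (129770 + 95672)/(470368 + 125963) = 225442/596331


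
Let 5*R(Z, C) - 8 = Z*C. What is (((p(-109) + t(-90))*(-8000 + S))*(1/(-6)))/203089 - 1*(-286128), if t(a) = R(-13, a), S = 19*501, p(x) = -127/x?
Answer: 190017703504637/664101030 ≈ 2.8613e+5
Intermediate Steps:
R(Z, C) = 8/5 + C*Z/5 (R(Z, C) = 8/5 + (Z*C)/5 = 8/5 + (C*Z)/5 = 8/5 + C*Z/5)
S = 9519
t(a) = 8/5 - 13*a/5 (t(a) = 8/5 + (⅕)*a*(-13) = 8/5 - 13*a/5)
(((p(-109) + t(-90))*(-8000 + S))*(1/(-6)))/203089 - 1*(-286128) = (((-127/(-109) + (8/5 - 13/5*(-90)))*(-8000 + 9519))*(1/(-6)))/203089 - 1*(-286128) = (((-127*(-1/109) + (8/5 + 234))*1519)*(1*(-⅙)))*(1/203089) + 286128 = (((127/109 + 1178/5)*1519)*(-⅙))*(1/203089) + 286128 = (((129037/545)*1519)*(-⅙))*(1/203089) + 286128 = ((196007203/545)*(-⅙))*(1/203089) + 286128 = -196007203/3270*1/203089 + 286128 = -196007203/664101030 + 286128 = 190017703504637/664101030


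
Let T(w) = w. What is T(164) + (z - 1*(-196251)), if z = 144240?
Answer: 340655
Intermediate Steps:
T(164) + (z - 1*(-196251)) = 164 + (144240 - 1*(-196251)) = 164 + (144240 + 196251) = 164 + 340491 = 340655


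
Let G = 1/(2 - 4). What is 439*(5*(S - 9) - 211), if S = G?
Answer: -226963/2 ≈ -1.1348e+5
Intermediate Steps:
G = -½ (G = 1/(-2) = -½ ≈ -0.50000)
S = -½ ≈ -0.50000
439*(5*(S - 9) - 211) = 439*(5*(-½ - 9) - 211) = 439*(5*(-19/2) - 211) = 439*(-95/2 - 211) = 439*(-517/2) = -226963/2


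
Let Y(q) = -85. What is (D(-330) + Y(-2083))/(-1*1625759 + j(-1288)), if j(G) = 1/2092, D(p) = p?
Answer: 868180/3401087827 ≈ 0.00025527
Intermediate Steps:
j(G) = 1/2092
(D(-330) + Y(-2083))/(-1*1625759 + j(-1288)) = (-330 - 85)/(-1*1625759 + 1/2092) = -415/(-1625759 + 1/2092) = -415/(-3401087827/2092) = -415*(-2092/3401087827) = 868180/3401087827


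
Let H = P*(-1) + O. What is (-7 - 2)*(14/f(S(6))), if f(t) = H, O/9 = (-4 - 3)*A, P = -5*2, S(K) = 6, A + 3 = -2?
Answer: -126/325 ≈ -0.38769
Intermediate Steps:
A = -5 (A = -3 - 2 = -5)
P = -10
O = 315 (O = 9*((-4 - 3)*(-5)) = 9*(-7*(-5)) = 9*35 = 315)
H = 325 (H = -10*(-1) + 315 = 10 + 315 = 325)
f(t) = 325
(-7 - 2)*(14/f(S(6))) = (-7 - 2)*(14/325) = -126/325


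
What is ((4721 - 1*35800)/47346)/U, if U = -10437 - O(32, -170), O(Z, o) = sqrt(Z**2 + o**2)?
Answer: 108123841/1718676292190 - 31079*sqrt(7481)/2578014438285 ≈ 6.1868e-5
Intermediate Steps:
U = -10437 - 2*sqrt(7481) (U = -10437 - sqrt(32**2 + (-170)**2) = -10437 - sqrt(1024 + 28900) = -10437 - sqrt(29924) = -10437 - 2*sqrt(7481) ≈ -10610.)
((4721 - 1*35800)/47346)/U = ((4721 - 1*35800)/47346)/(-10437 - 2*sqrt(7481)) = ((4721 - 35800)*(1/47346))/(-10437 - 2*sqrt(7481)) = (-31079*1/47346)/(-10437 - 2*sqrt(7481)) = -31079/(47346*(-10437 - 2*sqrt(7481)))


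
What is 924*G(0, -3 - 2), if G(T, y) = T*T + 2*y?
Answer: -9240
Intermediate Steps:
G(T, y) = T² + 2*y
924*G(0, -3 - 2) = 924*(0² + 2*(-3 - 2)) = 924*(0 + 2*(-5)) = 924*(0 - 10) = 924*(-10) = -9240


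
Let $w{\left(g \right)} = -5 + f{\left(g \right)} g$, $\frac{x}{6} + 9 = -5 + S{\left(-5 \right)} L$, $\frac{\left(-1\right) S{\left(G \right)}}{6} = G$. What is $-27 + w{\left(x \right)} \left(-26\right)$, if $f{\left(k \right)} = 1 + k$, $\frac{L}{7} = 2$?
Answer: $-154349729$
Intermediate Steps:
$S{\left(G \right)} = - 6 G$
$L = 14$ ($L = 7 \cdot 2 = 14$)
$x = 2436$ ($x = -54 + 6 \left(-5 + \left(-6\right) \left(-5\right) 14\right) = -54 + 6 \left(-5 + 30 \cdot 14\right) = -54 + 6 \left(-5 + 420\right) = -54 + 6 \cdot 415 = -54 + 2490 = 2436$)
$w{\left(g \right)} = -5 + g \left(1 + g\right)$ ($w{\left(g \right)} = -5 + \left(1 + g\right) g = -5 + g \left(1 + g\right)$)
$-27 + w{\left(x \right)} \left(-26\right) = -27 + \left(-5 + 2436 \left(1 + 2436\right)\right) \left(-26\right) = -27 + \left(-5 + 2436 \cdot 2437\right) \left(-26\right) = -27 + \left(-5 + 5936532\right) \left(-26\right) = -27 + 5936527 \left(-26\right) = -27 - 154349702 = -154349729$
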